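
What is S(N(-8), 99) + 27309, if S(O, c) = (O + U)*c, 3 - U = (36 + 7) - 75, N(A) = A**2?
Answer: 37110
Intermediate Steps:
U = 35 (U = 3 - ((36 + 7) - 75) = 3 - (43 - 75) = 3 - 1*(-32) = 3 + 32 = 35)
S(O, c) = c*(35 + O) (S(O, c) = (O + 35)*c = (35 + O)*c = c*(35 + O))
S(N(-8), 99) + 27309 = 99*(35 + (-8)**2) + 27309 = 99*(35 + 64) + 27309 = 99*99 + 27309 = 9801 + 27309 = 37110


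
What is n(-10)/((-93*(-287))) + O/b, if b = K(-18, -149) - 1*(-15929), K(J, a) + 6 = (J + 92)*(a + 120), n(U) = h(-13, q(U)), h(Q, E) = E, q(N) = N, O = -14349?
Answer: -383126929/367721907 ≈ -1.0419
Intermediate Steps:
n(U) = U
K(J, a) = -6 + (92 + J)*(120 + a) (K(J, a) = -6 + (J + 92)*(a + 120) = -6 + (92 + J)*(120 + a))
b = 13777 (b = (11034 + 92*(-149) + 120*(-18) - 18*(-149)) - 1*(-15929) = (11034 - 13708 - 2160 + 2682) + 15929 = -2152 + 15929 = 13777)
n(-10)/((-93*(-287))) + O/b = -10/((-93*(-287))) - 14349/13777 = -10/26691 - 14349*1/13777 = -10*1/26691 - 14349/13777 = -10/26691 - 14349/13777 = -383126929/367721907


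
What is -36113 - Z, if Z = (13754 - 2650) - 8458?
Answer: -38759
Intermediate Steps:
Z = 2646 (Z = 11104 - 8458 = 2646)
-36113 - Z = -36113 - 1*2646 = -36113 - 2646 = -38759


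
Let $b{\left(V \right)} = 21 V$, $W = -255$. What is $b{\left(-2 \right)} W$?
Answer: $10710$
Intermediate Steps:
$b{\left(-2 \right)} W = 21 \left(-2\right) \left(-255\right) = \left(-42\right) \left(-255\right) = 10710$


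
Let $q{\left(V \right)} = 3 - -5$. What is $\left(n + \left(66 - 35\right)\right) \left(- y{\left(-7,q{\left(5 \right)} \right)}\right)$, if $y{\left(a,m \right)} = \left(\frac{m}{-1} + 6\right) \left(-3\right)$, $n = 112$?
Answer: $-858$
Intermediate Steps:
$q{\left(V \right)} = 8$ ($q{\left(V \right)} = 3 + 5 = 8$)
$y{\left(a,m \right)} = -18 + 3 m$ ($y{\left(a,m \right)} = \left(m \left(-1\right) + 6\right) \left(-3\right) = \left(- m + 6\right) \left(-3\right) = \left(6 - m\right) \left(-3\right) = -18 + 3 m$)
$\left(n + \left(66 - 35\right)\right) \left(- y{\left(-7,q{\left(5 \right)} \right)}\right) = \left(112 + \left(66 - 35\right)\right) \left(- (-18 + 3 \cdot 8)\right) = \left(112 + 31\right) \left(- (-18 + 24)\right) = 143 \left(\left(-1\right) 6\right) = 143 \left(-6\right) = -858$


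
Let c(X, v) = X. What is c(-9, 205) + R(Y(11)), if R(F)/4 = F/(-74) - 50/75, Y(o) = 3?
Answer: -1313/111 ≈ -11.829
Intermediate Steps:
R(F) = -8/3 - 2*F/37 (R(F) = 4*(F/(-74) - 50/75) = 4*(F*(-1/74) - 50*1/75) = 4*(-F/74 - ⅔) = 4*(-⅔ - F/74) = -8/3 - 2*F/37)
c(-9, 205) + R(Y(11)) = -9 + (-8/3 - 2/37*3) = -9 + (-8/3 - 6/37) = -9 - 314/111 = -1313/111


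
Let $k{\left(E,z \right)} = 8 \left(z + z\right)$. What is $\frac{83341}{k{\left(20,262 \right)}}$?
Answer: $\frac{83341}{4192} \approx 19.881$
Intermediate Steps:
$k{\left(E,z \right)} = 16 z$ ($k{\left(E,z \right)} = 8 \cdot 2 z = 16 z$)
$\frac{83341}{k{\left(20,262 \right)}} = \frac{83341}{16 \cdot 262} = \frac{83341}{4192}$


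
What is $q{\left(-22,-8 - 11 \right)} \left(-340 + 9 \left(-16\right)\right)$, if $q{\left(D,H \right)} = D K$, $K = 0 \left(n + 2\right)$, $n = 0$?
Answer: $0$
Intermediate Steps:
$K = 0$ ($K = 0 \left(0 + 2\right) = 0 \cdot 2 = 0$)
$q{\left(D,H \right)} = 0$ ($q{\left(D,H \right)} = D 0 = 0$)
$q{\left(-22,-8 - 11 \right)} \left(-340 + 9 \left(-16\right)\right) = 0 \left(-340 + 9 \left(-16\right)\right) = 0 \left(-340 - 144\right) = 0 \left(-484\right) = 0$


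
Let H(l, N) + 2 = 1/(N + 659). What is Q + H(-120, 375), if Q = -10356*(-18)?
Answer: 192743805/1034 ≈ 1.8641e+5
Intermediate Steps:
Q = 186408
H(l, N) = -2 + 1/(659 + N) (H(l, N) = -2 + 1/(N + 659) = -2 + 1/(659 + N))
Q + H(-120, 375) = 186408 + (-1317 - 2*375)/(659 + 375) = 186408 + (-1317 - 750)/1034 = 186408 + (1/1034)*(-2067) = 186408 - 2067/1034 = 192743805/1034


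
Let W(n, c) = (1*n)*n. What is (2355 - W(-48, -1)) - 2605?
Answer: -2554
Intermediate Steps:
W(n, c) = n² (W(n, c) = n*n = n²)
(2355 - W(-48, -1)) - 2605 = (2355 - 1*(-48)²) - 2605 = (2355 - 1*2304) - 2605 = (2355 - 2304) - 2605 = 51 - 2605 = -2554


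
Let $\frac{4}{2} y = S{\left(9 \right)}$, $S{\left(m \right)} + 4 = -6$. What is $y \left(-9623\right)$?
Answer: $48115$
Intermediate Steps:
$S{\left(m \right)} = -10$ ($S{\left(m \right)} = -4 - 6 = -10$)
$y = -5$ ($y = \frac{1}{2} \left(-10\right) = -5$)
$y \left(-9623\right) = \left(-5\right) \left(-9623\right) = 48115$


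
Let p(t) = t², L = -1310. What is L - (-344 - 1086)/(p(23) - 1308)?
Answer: -1021920/779 ≈ -1311.8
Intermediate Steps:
L - (-344 - 1086)/(p(23) - 1308) = -1310 - (-344 - 1086)/(23² - 1308) = -1310 - (-1430)/(529 - 1308) = -1310 - (-1430)/(-779) = -1310 - (-1430)*(-1)/779 = -1310 - 1*1430/779 = -1310 - 1430/779 = -1021920/779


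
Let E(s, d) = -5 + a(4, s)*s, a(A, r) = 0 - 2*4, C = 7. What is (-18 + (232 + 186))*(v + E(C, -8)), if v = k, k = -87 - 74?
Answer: -88800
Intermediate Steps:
a(A, r) = -8 (a(A, r) = 0 - 8 = -8)
k = -161
v = -161
E(s, d) = -5 - 8*s
(-18 + (232 + 186))*(v + E(C, -8)) = (-18 + (232 + 186))*(-161 + (-5 - 8*7)) = (-18 + 418)*(-161 + (-5 - 56)) = 400*(-161 - 61) = 400*(-222) = -88800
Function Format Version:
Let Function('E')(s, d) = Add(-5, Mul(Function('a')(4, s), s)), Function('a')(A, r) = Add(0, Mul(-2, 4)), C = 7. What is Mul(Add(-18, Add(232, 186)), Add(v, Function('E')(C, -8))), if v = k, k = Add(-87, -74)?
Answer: -88800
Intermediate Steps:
Function('a')(A, r) = -8 (Function('a')(A, r) = Add(0, -8) = -8)
k = -161
v = -161
Function('E')(s, d) = Add(-5, Mul(-8, s))
Mul(Add(-18, Add(232, 186)), Add(v, Function('E')(C, -8))) = Mul(Add(-18, Add(232, 186)), Add(-161, Add(-5, Mul(-8, 7)))) = Mul(Add(-18, 418), Add(-161, Add(-5, -56))) = Mul(400, Add(-161, -61)) = Mul(400, -222) = -88800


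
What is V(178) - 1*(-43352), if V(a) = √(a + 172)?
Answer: 43352 + 5*√14 ≈ 43371.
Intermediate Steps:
V(a) = √(172 + a)
V(178) - 1*(-43352) = √(172 + 178) - 1*(-43352) = √350 + 43352 = 5*√14 + 43352 = 43352 + 5*√14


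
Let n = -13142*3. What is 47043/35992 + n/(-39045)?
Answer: 1085271509/468435880 ≈ 2.3168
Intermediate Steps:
n = -39426
47043/35992 + n/(-39045) = 47043/35992 - 39426/(-39045) = 47043*(1/35992) - 39426*(-1/39045) = 47043/35992 + 13142/13015 = 1085271509/468435880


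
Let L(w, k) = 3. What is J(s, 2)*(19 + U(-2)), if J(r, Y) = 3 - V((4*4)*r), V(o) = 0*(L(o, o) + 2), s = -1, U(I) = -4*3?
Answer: 21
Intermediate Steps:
U(I) = -12
V(o) = 0 (V(o) = 0*(3 + 2) = 0*5 = 0)
J(r, Y) = 3 (J(r, Y) = 3 - 1*0 = 3 + 0 = 3)
J(s, 2)*(19 + U(-2)) = 3*(19 - 12) = 3*7 = 21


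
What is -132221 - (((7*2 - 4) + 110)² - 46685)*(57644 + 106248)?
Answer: 5291120999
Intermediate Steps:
-132221 - (((7*2 - 4) + 110)² - 46685)*(57644 + 106248) = -132221 - (((14 - 4) + 110)² - 46685)*163892 = -132221 - ((10 + 110)² - 46685)*163892 = -132221 - (120² - 46685)*163892 = -132221 - (14400 - 46685)*163892 = -132221 - (-32285)*163892 = -132221 - 1*(-5291253220) = -132221 + 5291253220 = 5291120999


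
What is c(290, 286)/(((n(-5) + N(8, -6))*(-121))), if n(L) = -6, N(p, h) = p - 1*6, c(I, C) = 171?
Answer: 171/484 ≈ 0.35331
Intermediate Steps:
N(p, h) = -6 + p (N(p, h) = p - 6 = -6 + p)
c(290, 286)/(((n(-5) + N(8, -6))*(-121))) = 171/(((-6 + (-6 + 8))*(-121))) = 171/(((-6 + 2)*(-121))) = 171/((-4*(-121))) = 171/484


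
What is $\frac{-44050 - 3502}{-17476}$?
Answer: $\frac{11888}{4369} \approx 2.721$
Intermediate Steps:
$\frac{-44050 - 3502}{-17476} = \left(-47552\right) \left(- \frac{1}{17476}\right) = \frac{11888}{4369}$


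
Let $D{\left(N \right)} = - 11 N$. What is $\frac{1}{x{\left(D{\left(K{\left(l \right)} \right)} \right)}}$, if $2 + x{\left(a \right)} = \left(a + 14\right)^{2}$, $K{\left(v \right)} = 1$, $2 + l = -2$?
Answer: $\frac{1}{7} \approx 0.14286$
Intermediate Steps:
$l = -4$ ($l = -2 - 2 = -4$)
$x{\left(a \right)} = -2 + \left(14 + a\right)^{2}$ ($x{\left(a \right)} = -2 + \left(a + 14\right)^{2} = -2 + \left(14 + a\right)^{2}$)
$\frac{1}{x{\left(D{\left(K{\left(l \right)} \right)} \right)}} = \frac{1}{-2 + \left(14 - 11\right)^{2}} = \frac{1}{-2 + 3^{2}} = \frac{1}{-2 + 9} = \frac{1}{7}$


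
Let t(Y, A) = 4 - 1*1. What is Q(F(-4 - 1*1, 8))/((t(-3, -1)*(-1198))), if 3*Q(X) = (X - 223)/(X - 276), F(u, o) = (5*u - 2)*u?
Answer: -44/760131 ≈ -5.7885e-5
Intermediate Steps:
t(Y, A) = 3 (t(Y, A) = 4 - 1 = 3)
F(u, o) = u*(-2 + 5*u) (F(u, o) = (-2 + 5*u)*u = u*(-2 + 5*u))
Q(X) = (-223 + X)/(3*(-276 + X)) (Q(X) = ((X - 223)/(X - 276))/3 = ((-223 + X)/(-276 + X))/3 = (-223 + X)/(3*(-276 + X)))
Q(F(-4 - 1*1, 8))/((t(-3, -1)*(-1198))) = ((-223 + (-4 - 1*1)*(-2 + 5*(-4 - 1*1)))/(3*(-276 + (-4 - 1*1)*(-2 + 5*(-4 - 1*1)))))/((3*(-1198))) = ((-223 + (-4 - 1)*(-2 + 5*(-4 - 1)))/(3*(-276 + (-4 - 1)*(-2 + 5*(-4 - 1)))))/(-3594) = ((-223 - 5*(-2 + 5*(-5)))/(3*(-276 - 5*(-2 + 5*(-5)))))*(-1/3594) = ((-223 - 5*(-2 - 25))/(3*(-276 - 5*(-2 - 25))))*(-1/3594) = ((-223 - 5*(-27))/(3*(-276 - 5*(-27))))*(-1/3594) = ((-223 + 135)/(3*(-276 + 135)))*(-1/3594) = ((⅓)*(-88)/(-141))*(-1/3594) = ((⅓)*(-1/141)*(-88))*(-1/3594) = (88/423)*(-1/3594) = -44/760131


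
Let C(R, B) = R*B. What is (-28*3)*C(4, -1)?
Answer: 336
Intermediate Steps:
C(R, B) = B*R
(-28*3)*C(4, -1) = (-28*3)*(-1*4) = -84*(-4) = 336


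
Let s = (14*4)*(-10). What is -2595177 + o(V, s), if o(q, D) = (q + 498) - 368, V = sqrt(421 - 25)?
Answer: -2595047 + 6*sqrt(11) ≈ -2.5950e+6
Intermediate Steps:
s = -560 (s = 56*(-10) = -560)
V = 6*sqrt(11) (V = sqrt(396) = 6*sqrt(11) ≈ 19.900)
o(q, D) = 130 + q (o(q, D) = (498 + q) - 368 = 130 + q)
-2595177 + o(V, s) = -2595177 + (130 + 6*sqrt(11)) = -2595047 + 6*sqrt(11)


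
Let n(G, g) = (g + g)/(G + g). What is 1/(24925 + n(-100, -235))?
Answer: 67/1670069 ≈ 4.0118e-5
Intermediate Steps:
n(G, g) = 2*g/(G + g) (n(G, g) = (2*g)/(G + g) = 2*g/(G + g))
1/(24925 + n(-100, -235)) = 1/(24925 + 2*(-235)/(-100 - 235)) = 1/(24925 + 2*(-235)/(-335)) = 1/(24925 + 2*(-235)*(-1/335)) = 1/(24925 + 94/67) = 1/(1670069/67) = 67/1670069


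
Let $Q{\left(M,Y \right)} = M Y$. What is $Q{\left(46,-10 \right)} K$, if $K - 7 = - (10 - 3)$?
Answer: $0$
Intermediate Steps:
$K = 0$ ($K = 7 - \left(10 - 3\right) = 7 - 7 = 0$)
$Q{\left(46,-10 \right)} K = 46 \left(-10\right) 0 = \left(-460\right) 0 = 0$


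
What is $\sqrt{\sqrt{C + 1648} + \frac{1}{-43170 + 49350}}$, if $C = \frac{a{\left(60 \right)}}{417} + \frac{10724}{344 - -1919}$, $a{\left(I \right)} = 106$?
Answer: $\frac{\sqrt{152871734154705 + 1001140563900 \sqrt{1472015023691574}}}{971981130} \approx 6.3763$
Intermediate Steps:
$C = \frac{4711786}{943671}$ ($C = \frac{106}{417} + \frac{10724}{344 - -1919} = 106 \cdot \frac{1}{417} + \frac{10724}{344 + 1919} = \frac{106}{417} + \frac{10724}{2263} = \frac{4711786}{943671} \approx 4.993$)
$\sqrt{\sqrt{C + 1648} + \frac{1}{-43170 + 49350}} = \sqrt{\sqrt{\frac{4711786}{943671} + 1648} + \frac{1}{-43170 + 49350}} = \sqrt{\sqrt{\frac{1559881594}{943671}} + \frac{1}{6180}} = \sqrt{\frac{\sqrt{1472015023691574}}{943671} + \frac{1}{6180}} = \sqrt{\frac{1}{6180} + \frac{\sqrt{1472015023691574}}{943671}}$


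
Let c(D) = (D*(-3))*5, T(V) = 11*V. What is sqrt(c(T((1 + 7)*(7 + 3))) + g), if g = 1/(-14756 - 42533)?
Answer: I*sqrt(43322789734489)/57289 ≈ 114.89*I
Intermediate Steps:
g = -1/57289 (g = 1/(-57289) = -1/57289 ≈ -1.7455e-5)
c(D) = -15*D (c(D) = -3*D*5 = -15*D)
sqrt(c(T((1 + 7)*(7 + 3))) + g) = sqrt(-165*(1 + 7)*(7 + 3) - 1/57289) = sqrt(-165*8*10 - 1/57289) = sqrt(-165*80 - 1/57289) = sqrt(-15*880 - 1/57289) = sqrt(-13200 - 1/57289) = sqrt(-756214801/57289) = I*sqrt(43322789734489)/57289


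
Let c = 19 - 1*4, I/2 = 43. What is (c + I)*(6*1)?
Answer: 606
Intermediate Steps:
I = 86 (I = 2*43 = 86)
c = 15 (c = 19 - 4 = 15)
(c + I)*(6*1) = (15 + 86)*(6*1) = 101*6 = 606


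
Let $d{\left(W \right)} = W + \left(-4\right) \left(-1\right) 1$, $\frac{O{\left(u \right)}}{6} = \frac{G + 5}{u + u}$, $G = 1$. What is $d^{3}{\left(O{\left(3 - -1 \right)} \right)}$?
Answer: $\frac{4913}{8} \approx 614.13$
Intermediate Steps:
$O{\left(u \right)} = \frac{18}{u}$ ($O{\left(u \right)} = 6 \frac{1 + 5}{u + u} = 6 \frac{6}{2 u} = 6 \cdot 6 \frac{1}{2 u} = 6 \frac{3}{u} = \frac{18}{u}$)
$d{\left(W \right)} = 4 + W$ ($d{\left(W \right)} = W + 4 \cdot 1 = W + 4 = 4 + W$)
$d^{3}{\left(O{\left(3 - -1 \right)} \right)} = \left(4 + \frac{18}{3 - -1}\right)^{3} = \left(4 + \frac{18}{3 + 1}\right)^{3} = \left(4 + \frac{18}{4}\right)^{3} = \left(4 + 18 \cdot \frac{1}{4}\right)^{3} = \left(4 + \frac{9}{2}\right)^{3} = \left(\frac{17}{2}\right)^{3} = \frac{4913}{8}$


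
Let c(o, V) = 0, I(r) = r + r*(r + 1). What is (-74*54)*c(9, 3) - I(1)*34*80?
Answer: -8160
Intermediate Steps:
I(r) = r + r*(1 + r)
(-74*54)*c(9, 3) - I(1)*34*80 = -74*54*0 - (1*(2 + 1))*34*80 = -3996*0 - (1*3)*34*80 = 0 - 3*34*80 = 0 - 102*80 = 0 - 1*8160 = 0 - 8160 = -8160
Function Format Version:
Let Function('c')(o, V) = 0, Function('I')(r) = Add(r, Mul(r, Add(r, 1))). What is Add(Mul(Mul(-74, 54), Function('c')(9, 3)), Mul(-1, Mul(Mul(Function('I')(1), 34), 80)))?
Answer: -8160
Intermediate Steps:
Function('I')(r) = Add(r, Mul(r, Add(1, r)))
Add(Mul(Mul(-74, 54), Function('c')(9, 3)), Mul(-1, Mul(Mul(Function('I')(1), 34), 80))) = Add(Mul(Mul(-74, 54), 0), Mul(-1, Mul(Mul(Mul(1, Add(2, 1)), 34), 80))) = Add(Mul(-3996, 0), Mul(-1, Mul(Mul(Mul(1, 3), 34), 80))) = Add(0, Mul(-1, Mul(Mul(3, 34), 80))) = Add(0, Mul(-1, Mul(102, 80))) = Add(0, Mul(-1, 8160)) = Add(0, -8160) = -8160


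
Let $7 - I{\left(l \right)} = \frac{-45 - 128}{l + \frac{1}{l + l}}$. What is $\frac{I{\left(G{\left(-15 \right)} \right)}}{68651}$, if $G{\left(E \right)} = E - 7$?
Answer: $- \frac{829}{66522819} \approx -1.2462 \cdot 10^{-5}$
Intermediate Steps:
$G{\left(E \right)} = -7 + E$
$I{\left(l \right)} = 7 + \frac{173}{l + \frac{1}{2 l}}$ ($I{\left(l \right)} = 7 - \frac{-45 - 128}{l + \frac{1}{l + l}} = 7 - - \frac{173}{l + \frac{1}{2 l}} = 7 + \frac{173}{l + \frac{1}{2 l}}$)
$\frac{I{\left(G{\left(-15 \right)} \right)}}{68651} = \frac{\frac{1}{1 + 2 \left(-7 - 15\right)^{2}} \left(7 + 14 \left(-7 - 15\right)^{2} + 346 \left(-7 - 15\right)\right)}{68651} = \frac{7 + 14 \left(-22\right)^{2} + 346 \left(-22\right)}{1 + 2 \left(-22\right)^{2}} \cdot \frac{1}{68651} = \frac{7 + 14 \cdot 484 - 7612}{1 + 2 \cdot 484} \cdot \frac{1}{68651} = \frac{7 + 6776 - 7612}{1 + 968} \cdot \frac{1}{68651} = \frac{1}{969} \left(-829\right) \frac{1}{68651} = \left(- \frac{829}{969}\right) \frac{1}{68651} = - \frac{829}{66522819}$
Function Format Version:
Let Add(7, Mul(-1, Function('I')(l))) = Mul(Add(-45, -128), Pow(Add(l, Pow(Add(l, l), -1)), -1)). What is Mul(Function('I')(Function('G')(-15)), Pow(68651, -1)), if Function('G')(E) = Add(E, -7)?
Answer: Rational(-829, 66522819) ≈ -1.2462e-5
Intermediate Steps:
Function('G')(E) = Add(-7, E)
Function('I')(l) = Add(7, Mul(173, Pow(Add(l, Mul(Rational(1, 2), Pow(l, -1))), -1))) (Function('I')(l) = Add(7, Mul(-1, Mul(Add(-45, -128), Pow(Add(l, Pow(Add(l, l), -1)), -1)))) = Add(7, Mul(-1, Mul(-173, Pow(Add(l, Pow(Mul(2, l), -1)), -1)))) = Add(7, Mul(-1, Mul(-173, Pow(Add(l, Mul(Rational(1, 2), Pow(l, -1))), -1)))) = Add(7, Mul(173, Pow(Add(l, Mul(Rational(1, 2), Pow(l, -1))), -1))))
Mul(Function('I')(Function('G')(-15)), Pow(68651, -1)) = Mul(Mul(Pow(Add(1, Mul(2, Pow(Add(-7, -15), 2))), -1), Add(7, Mul(14, Pow(Add(-7, -15), 2)), Mul(346, Add(-7, -15)))), Pow(68651, -1)) = Mul(Mul(Pow(Add(1, Mul(2, Pow(-22, 2))), -1), Add(7, Mul(14, Pow(-22, 2)), Mul(346, -22))), Rational(1, 68651)) = Mul(Mul(Pow(Add(1, Mul(2, 484)), -1), Add(7, Mul(14, 484), -7612)), Rational(1, 68651)) = Mul(Mul(Pow(Add(1, 968), -1), Add(7, 6776, -7612)), Rational(1, 68651)) = Mul(Mul(Pow(969, -1), -829), Rational(1, 68651)) = Mul(Mul(Rational(1, 969), -829), Rational(1, 68651)) = Mul(Rational(-829, 969), Rational(1, 68651)) = Rational(-829, 66522819)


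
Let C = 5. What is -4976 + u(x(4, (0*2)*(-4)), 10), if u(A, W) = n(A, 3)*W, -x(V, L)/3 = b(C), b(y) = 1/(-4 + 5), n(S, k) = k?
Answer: -4946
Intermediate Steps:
b(y) = 1 (b(y) = 1/1 = 1)
x(V, L) = -3 (x(V, L) = -3*1 = -3)
u(A, W) = 3*W
-4976 + u(x(4, (0*2)*(-4)), 10) = -4976 + 3*10 = -4976 + 30 = -4946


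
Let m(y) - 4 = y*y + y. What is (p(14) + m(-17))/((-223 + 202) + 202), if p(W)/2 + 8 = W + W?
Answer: 316/181 ≈ 1.7459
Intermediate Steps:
m(y) = 4 + y + y**2 (m(y) = 4 + (y*y + y) = 4 + (y**2 + y) = 4 + (y + y**2) = 4 + y + y**2)
p(W) = -16 + 4*W (p(W) = -16 + 2*(W + W) = -16 + 2*(2*W) = -16 + 4*W)
(p(14) + m(-17))/((-223 + 202) + 202) = ((-16 + 4*14) + (4 - 17 + (-17)**2))/((-223 + 202) + 202) = ((-16 + 56) + (4 - 17 + 289))/(-21 + 202) = (40 + 276)/181 = 316*(1/181) = 316/181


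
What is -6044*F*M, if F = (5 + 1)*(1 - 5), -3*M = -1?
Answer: 48352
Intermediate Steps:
M = ⅓ (M = -⅓*(-1) = ⅓ ≈ 0.33333)
F = -24 (F = 6*(-4) = -24)
-6044*F*M = -(-145056)/3 = -6044*(-8) = 48352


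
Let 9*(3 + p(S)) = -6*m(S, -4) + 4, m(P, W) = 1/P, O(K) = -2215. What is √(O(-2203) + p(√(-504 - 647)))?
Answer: √(-26440378358 + 6906*I*√1151)/3453 ≈ 0.00020864 + 47.091*I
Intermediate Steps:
p(S) = -23/9 - 2/(3*S) (p(S) = -3 + (-6/S + 4)/9 = -3 + (4 - 6/S)/9 = -3 + (4/9 - 2/(3*S)) = -23/9 - 2/(3*S))
√(O(-2203) + p(√(-504 - 647))) = √(-2215 + (-6 - 23*√(-504 - 647))/(9*(√(-504 - 647)))) = √(-2215 + (-6 - 23*I*√1151)/(9*(√(-1151)))) = √(-2215 + (-6 - 23*I*√1151)/(9*((I*√1151)))) = √(-2215 + (-I*√1151/1151)*(-6 - 23*I*√1151)/9) = √(-2215 - I*√1151*(-6 - 23*I*√1151)/10359)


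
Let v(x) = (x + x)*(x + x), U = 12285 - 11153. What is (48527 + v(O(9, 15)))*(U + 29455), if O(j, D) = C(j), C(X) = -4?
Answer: 1486252917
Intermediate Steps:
O(j, D) = -4
U = 1132
v(x) = 4*x**2 (v(x) = (2*x)*(2*x) = 4*x**2)
(48527 + v(O(9, 15)))*(U + 29455) = (48527 + 4*(-4)**2)*(1132 + 29455) = (48527 + 4*16)*30587 = (48527 + 64)*30587 = 48591*30587 = 1486252917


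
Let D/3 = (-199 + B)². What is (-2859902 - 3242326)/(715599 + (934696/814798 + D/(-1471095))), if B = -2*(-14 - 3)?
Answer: -13545197575719942/1588427149287329 ≈ -8.5274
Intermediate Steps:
B = 34 (B = -2*(-17) = 34)
D = 81675 (D = 3*(-199 + 34)² = 3*(-165)² = 3*27225 = 81675)
(-2859902 - 3242326)/(715599 + (934696/814798 + D/(-1471095))) = (-2859902 - 3242326)/(715599 + (934696/814798 + 81675/(-1471095))) = -6102228/(715599 + (934696*(1/814798) + 81675*(-1/1471095))) = -6102228/(715599 + (467348/407399 - 605/10897)) = -6102228/(715599 + 4846214761/4439426903) = -6102228/3176854298574658/4439426903 = -6102228*4439426903/3176854298574658 = -13545197575719942/1588427149287329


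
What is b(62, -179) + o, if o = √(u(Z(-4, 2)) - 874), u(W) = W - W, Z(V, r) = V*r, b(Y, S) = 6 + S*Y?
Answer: -11092 + I*√874 ≈ -11092.0 + 29.563*I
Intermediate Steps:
u(W) = 0
o = I*√874 (o = √(0 - 874) = √(-874) = I*√874 ≈ 29.563*I)
b(62, -179) + o = (6 - 179*62) + I*√874 = (6 - 11098) + I*√874 = -11092 + I*√874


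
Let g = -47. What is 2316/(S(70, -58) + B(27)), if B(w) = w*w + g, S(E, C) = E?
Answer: 579/188 ≈ 3.0798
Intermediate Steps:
B(w) = -47 + w² (B(w) = w*w - 47 = w² - 47 = -47 + w²)
2316/(S(70, -58) + B(27)) = 2316/(70 + (-47 + 27²)) = 2316/(70 + (-47 + 729)) = 2316/(70 + 682) = 2316/752 = 2316*(1/752) = 579/188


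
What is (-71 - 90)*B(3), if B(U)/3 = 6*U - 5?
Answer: -6279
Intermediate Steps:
B(U) = -15 + 18*U (B(U) = 3*(6*U - 5) = 3*(-5 + 6*U) = -15 + 18*U)
(-71 - 90)*B(3) = (-71 - 90)*(-15 + 18*3) = -161*(-15 + 54) = -161*39 = -6279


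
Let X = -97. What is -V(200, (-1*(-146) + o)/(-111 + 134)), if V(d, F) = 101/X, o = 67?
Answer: 101/97 ≈ 1.0412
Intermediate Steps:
V(d, F) = -101/97 (V(d, F) = 101/(-97) = 101*(-1/97) = -101/97)
-V(200, (-1*(-146) + o)/(-111 + 134)) = -1*(-101/97) = 101/97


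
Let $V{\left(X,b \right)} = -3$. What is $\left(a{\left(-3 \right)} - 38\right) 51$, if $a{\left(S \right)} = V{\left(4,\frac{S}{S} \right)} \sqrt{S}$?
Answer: $-1938 - 153 i \sqrt{3} \approx -1938.0 - 265.0 i$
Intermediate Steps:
$a{\left(S \right)} = - 3 \sqrt{S}$
$\left(a{\left(-3 \right)} - 38\right) 51 = \left(- 3 \sqrt{-3} - 38\right) 51 = \left(- 3 i \sqrt{3} - 38\right) 51 = \left(-38 - 3 i \sqrt{3}\right) 51 = -1938 - 153 i \sqrt{3}$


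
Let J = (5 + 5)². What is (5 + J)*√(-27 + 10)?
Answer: 105*I*√17 ≈ 432.93*I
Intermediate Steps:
J = 100 (J = 10² = 100)
(5 + J)*√(-27 + 10) = (5 + 100)*√(-27 + 10) = 105*√(-17) = 105*(I*√17) = 105*I*√17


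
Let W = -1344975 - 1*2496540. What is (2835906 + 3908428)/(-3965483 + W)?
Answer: -3372167/3903499 ≈ -0.86388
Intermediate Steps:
W = -3841515 (W = -1344975 - 2496540 = -3841515)
(2835906 + 3908428)/(-3965483 + W) = (2835906 + 3908428)/(-3965483 - 3841515) = 6744334/(-7806998) = 6744334*(-1/7806998) = -3372167/3903499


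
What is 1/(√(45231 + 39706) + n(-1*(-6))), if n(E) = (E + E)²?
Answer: -144/64201 + √84937/64201 ≈ 0.0022965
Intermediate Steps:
n(E) = 4*E² (n(E) = (2*E)² = 4*E²)
1/(√(45231 + 39706) + n(-1*(-6))) = 1/(√(45231 + 39706) + 4*(-1*(-6))²) = 1/(√84937 + 4*6²) = 1/(√84937 + 4*36) = 1/(√84937 + 144) = 1/(144 + √84937)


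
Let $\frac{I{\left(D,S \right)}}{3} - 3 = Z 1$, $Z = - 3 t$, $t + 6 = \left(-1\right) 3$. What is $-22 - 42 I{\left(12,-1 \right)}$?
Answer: $-3802$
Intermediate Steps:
$t = -9$ ($t = -6 - 3 = -9$)
$Z = 27$ ($Z = \left(-3\right) \left(-9\right) = 27$)
$I{\left(D,S \right)} = 90$ ($I{\left(D,S \right)} = 9 + 3 \cdot 27 \cdot 1 = 9 + 3 \cdot 27 = 9 + 81 = 90$)
$-22 - 42 I{\left(12,-1 \right)} = -22 - 3780 = -3802$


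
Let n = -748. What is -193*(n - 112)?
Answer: 165980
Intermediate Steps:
-193*(n - 112) = -193*(-748 - 112) = -193*(-860) = 165980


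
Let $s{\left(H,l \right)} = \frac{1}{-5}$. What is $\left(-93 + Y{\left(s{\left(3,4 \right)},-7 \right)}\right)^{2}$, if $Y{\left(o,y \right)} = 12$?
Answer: $6561$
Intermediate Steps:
$s{\left(H,l \right)} = - \frac{1}{5}$
$\left(-93 + Y{\left(s{\left(3,4 \right)},-7 \right)}\right)^{2} = \left(-93 + 12\right)^{2} = \left(-81\right)^{2} = 6561$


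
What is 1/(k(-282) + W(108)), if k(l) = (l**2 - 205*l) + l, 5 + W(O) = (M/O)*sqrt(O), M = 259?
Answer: 14801076/2028442995491 - 1554*sqrt(3)/2028442995491 ≈ 7.2954e-6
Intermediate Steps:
W(O) = -5 + 259/sqrt(O) (W(O) = -5 + (259/O)*sqrt(O) = -5 + 259/sqrt(O))
k(l) = l**2 - 204*l
1/(k(-282) + W(108)) = 1/(-282*(-204 - 282) + (-5 + 259/sqrt(108))) = 1/(-282*(-486) + (-5 + 259*(sqrt(3)/18))) = 1/(137052 + (-5 + 259*sqrt(3)/18)) = 1/(137047 + 259*sqrt(3)/18)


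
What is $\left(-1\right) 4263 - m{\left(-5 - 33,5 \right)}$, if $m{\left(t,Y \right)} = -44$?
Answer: $-4219$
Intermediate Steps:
$\left(-1\right) 4263 - m{\left(-5 - 33,5 \right)} = \left(-1\right) 4263 - -44 = -4263 + 44 = -4219$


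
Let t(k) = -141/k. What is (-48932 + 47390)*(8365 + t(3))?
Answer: -12826356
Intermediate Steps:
(-48932 + 47390)*(8365 + t(3)) = (-48932 + 47390)*(8365 - 141/3) = -1542*(8365 - 141*⅓) = -1542*(8365 - 47) = -1542*8318 = -12826356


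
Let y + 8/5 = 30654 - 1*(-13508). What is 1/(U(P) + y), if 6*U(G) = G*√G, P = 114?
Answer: 552005/24376247177 - 475*√114/48752494354 ≈ 2.2541e-5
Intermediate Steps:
U(G) = G^(3/2)/6 (U(G) = (G*√G)/6 = G^(3/2)/6)
y = 220802/5 (y = -8/5 + (30654 - 1*(-13508)) = -8/5 + (30654 + 13508) = -8/5 + 44162 = 220802/5 ≈ 44160.)
1/(U(P) + y) = 1/(114^(3/2)/6 + 220802/5) = 1/((114*√114)/6 + 220802/5) = 1/(19*√114 + 220802/5) = 1/(220802/5 + 19*√114)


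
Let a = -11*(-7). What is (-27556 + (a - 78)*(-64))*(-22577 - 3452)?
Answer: 715589268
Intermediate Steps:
a = 77
(-27556 + (a - 78)*(-64))*(-22577 - 3452) = (-27556 + (77 - 78)*(-64))*(-22577 - 3452) = (-27556 - 1*(-64))*(-26029) = (-27556 + 64)*(-26029) = -27492*(-26029) = 715589268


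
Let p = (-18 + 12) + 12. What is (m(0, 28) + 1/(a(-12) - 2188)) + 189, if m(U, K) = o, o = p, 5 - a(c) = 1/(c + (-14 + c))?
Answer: 16175797/82953 ≈ 195.00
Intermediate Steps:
a(c) = 5 - 1/(-14 + 2*c) (a(c) = 5 - 1/(c + (-14 + c)) = 5 - 1/(-14 + 2*c))
p = 6 (p = -6 + 12 = 6)
o = 6
m(U, K) = 6
(m(0, 28) + 1/(a(-12) - 2188)) + 189 = (6 + 1/((-71 + 10*(-12))/(2*(-7 - 12)) - 2188)) + 189 = (6 + 1/((½)*(-71 - 120)/(-19) - 2188)) + 189 = (6 + 1/((½)*(-1/19)*(-191) - 2188)) + 189 = (6 + 1/(191/38 - 2188)) + 189 = (6 + 1/(-82953/38)) + 189 = (6 - 38/82953) + 189 = 497680/82953 + 189 = 16175797/82953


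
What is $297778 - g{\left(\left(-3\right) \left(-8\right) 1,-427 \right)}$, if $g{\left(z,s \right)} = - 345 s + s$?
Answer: $150890$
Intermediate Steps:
$g{\left(z,s \right)} = - 344 s$
$297778 - g{\left(\left(-3\right) \left(-8\right) 1,-427 \right)} = 297778 - \left(-344\right) \left(-427\right) = 297778 - 146888 = 150890$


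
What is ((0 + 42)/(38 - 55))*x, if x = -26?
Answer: 1092/17 ≈ 64.235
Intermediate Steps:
((0 + 42)/(38 - 55))*x = ((0 + 42)/(38 - 55))*(-26) = (42/(-17))*(-26) = (42*(-1/17))*(-26) = -42/17*(-26) = 1092/17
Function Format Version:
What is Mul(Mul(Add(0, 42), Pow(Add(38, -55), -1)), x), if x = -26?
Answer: Rational(1092, 17) ≈ 64.235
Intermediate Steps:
Mul(Mul(Add(0, 42), Pow(Add(38, -55), -1)), x) = Mul(Mul(Add(0, 42), Pow(Add(38, -55), -1)), -26) = Mul(Mul(42, Pow(-17, -1)), -26) = Mul(Mul(42, Rational(-1, 17)), -26) = Mul(Rational(-42, 17), -26) = Rational(1092, 17)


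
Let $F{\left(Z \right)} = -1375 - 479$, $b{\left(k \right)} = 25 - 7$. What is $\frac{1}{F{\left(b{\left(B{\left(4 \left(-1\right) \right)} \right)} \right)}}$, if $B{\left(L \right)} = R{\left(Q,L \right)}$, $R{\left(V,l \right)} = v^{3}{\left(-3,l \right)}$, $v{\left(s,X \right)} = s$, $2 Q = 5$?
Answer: $- \frac{1}{1854} \approx -0.00053937$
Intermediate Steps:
$Q = \frac{5}{2}$ ($Q = \frac{1}{2} \cdot 5 = \frac{5}{2} \approx 2.5$)
$R{\left(V,l \right)} = -27$ ($R{\left(V,l \right)} = \left(-3\right)^{3} = -27$)
$B{\left(L \right)} = -27$
$b{\left(k \right)} = 18$ ($b{\left(k \right)} = 25 - 7 = 18$)
$F{\left(Z \right)} = -1854$ ($F{\left(Z \right)} = -1375 - 479 = -1854$)
$\frac{1}{F{\left(b{\left(B{\left(4 \left(-1\right) \right)} \right)} \right)}} = \frac{1}{-1854} = - \frac{1}{1854}$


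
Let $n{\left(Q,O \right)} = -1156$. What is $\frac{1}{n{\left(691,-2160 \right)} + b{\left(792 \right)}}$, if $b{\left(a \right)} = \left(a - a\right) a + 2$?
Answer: $- \frac{1}{1154} \approx -0.00086655$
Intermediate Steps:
$b{\left(a \right)} = 2$ ($b{\left(a \right)} = 0 a + 2 = 0 + 2 = 2$)
$\frac{1}{n{\left(691,-2160 \right)} + b{\left(792 \right)}} = \frac{1}{-1156 + 2} = \frac{1}{-1154} = - \frac{1}{1154}$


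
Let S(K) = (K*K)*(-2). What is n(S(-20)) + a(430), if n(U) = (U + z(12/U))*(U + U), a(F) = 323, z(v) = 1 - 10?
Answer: 1294723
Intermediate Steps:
z(v) = -9
S(K) = -2*K**2 (S(K) = K**2*(-2) = -2*K**2)
n(U) = 2*U*(-9 + U) (n(U) = (U - 9)*(U + U) = (-9 + U)*(2*U) = 2*U*(-9 + U))
n(S(-20)) + a(430) = 2*(-2*(-20)**2)*(-9 - 2*(-20)**2) + 323 = 2*(-2*400)*(-9 - 2*400) + 323 = 2*(-800)*(-9 - 800) + 323 = 2*(-800)*(-809) + 323 = 1294400 + 323 = 1294723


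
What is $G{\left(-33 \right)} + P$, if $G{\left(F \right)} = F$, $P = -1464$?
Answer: $-1497$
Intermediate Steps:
$G{\left(-33 \right)} + P = -33 - 1464 = -1497$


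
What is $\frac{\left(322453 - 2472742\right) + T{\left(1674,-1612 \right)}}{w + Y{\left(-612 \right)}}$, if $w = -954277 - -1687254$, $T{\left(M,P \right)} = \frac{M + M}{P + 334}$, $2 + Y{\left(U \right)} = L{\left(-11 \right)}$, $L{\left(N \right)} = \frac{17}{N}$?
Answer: $- \frac{1679377755}{572452268} \approx -2.9337$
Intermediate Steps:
$Y{\left(U \right)} = - \frac{39}{11}$ ($Y{\left(U \right)} = -2 + \frac{17}{-11} = -2 + 17 \left(- \frac{1}{11}\right) = -2 - \frac{17}{11} = - \frac{39}{11}$)
$T{\left(M,P \right)} = \frac{2 M}{334 + P}$
$w = 732977$ ($w = -954277 + 1687254 = 732977$)
$\frac{\left(322453 - 2472742\right) + T{\left(1674,-1612 \right)}}{w + Y{\left(-612 \right)}} = \frac{\left(322453 - 2472742\right) + 2 \cdot 1674 \frac{1}{334 - 1612}}{732977 - \frac{39}{11}} = \frac{-2150289 + 2 \cdot 1674 \frac{1}{-1278}}{\frac{8062708}{11}} = \left(-2150289 + 2 \cdot 1674 \left(- \frac{1}{1278}\right)\right) \frac{11}{8062708} = \left(-2150289 - \frac{186}{71}\right) \frac{11}{8062708} = \left(- \frac{152670705}{71}\right) \frac{11}{8062708} = - \frac{1679377755}{572452268}$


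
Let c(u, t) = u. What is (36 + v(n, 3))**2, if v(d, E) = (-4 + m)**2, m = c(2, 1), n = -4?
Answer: 1600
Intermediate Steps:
m = 2
v(d, E) = 4 (v(d, E) = (-4 + 2)**2 = (-2)**2 = 4)
(36 + v(n, 3))**2 = (36 + 4)**2 = 40**2 = 1600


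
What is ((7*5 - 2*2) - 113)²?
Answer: 6724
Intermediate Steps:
((7*5 - 2*2) - 113)² = ((35 - 4) - 113)² = (31 - 113)² = (-82)² = 6724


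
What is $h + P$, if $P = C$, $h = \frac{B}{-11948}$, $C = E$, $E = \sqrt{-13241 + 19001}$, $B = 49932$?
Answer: $- \frac{12483}{2987} + 24 \sqrt{10} \approx 71.716$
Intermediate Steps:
$E = 24 \sqrt{10}$ ($E = \sqrt{5760} = 24 \sqrt{10} \approx 75.895$)
$C = 24 \sqrt{10} \approx 75.895$
$h = - \frac{12483}{2987}$ ($h = \frac{49932}{-11948} = 49932 \left(- \frac{1}{11948}\right) = - \frac{12483}{2987} \approx -4.1791$)
$P = 24 \sqrt{10} \approx 75.895$
$h + P = - \frac{12483}{2987} + 24 \sqrt{10}$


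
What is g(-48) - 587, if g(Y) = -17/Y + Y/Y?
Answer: -28111/48 ≈ -585.65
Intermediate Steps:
g(Y) = 1 - 17/Y (g(Y) = -17/Y + 1 = 1 - 17/Y)
g(-48) - 587 = (-17 - 48)/(-48) - 587 = -1/48*(-65) - 587 = 65/48 - 587 = -28111/48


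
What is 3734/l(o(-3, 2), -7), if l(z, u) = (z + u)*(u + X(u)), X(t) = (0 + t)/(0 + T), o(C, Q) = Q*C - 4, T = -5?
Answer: 9335/238 ≈ 39.223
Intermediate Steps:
o(C, Q) = -4 + C*Q (o(C, Q) = C*Q - 4 = -4 + C*Q)
X(t) = -t/5 (X(t) = (0 + t)/(0 - 5) = t/(-5) = t*(-⅕) = -t/5)
l(z, u) = 4*u*(u + z)/5 (l(z, u) = (z + u)*(u - u/5) = (u + z)*(4*u/5) = 4*u*(u + z)/5)
3734/l(o(-3, 2), -7) = 3734/(((⅘)*(-7)*(-7 + (-4 - 3*2)))) = 3734/(((⅘)*(-7)*(-7 + (-4 - 6)))) = 3734/(((⅘)*(-7)*(-7 - 10))) = 3734/(((⅘)*(-7)*(-17))) = 3734/(476/5) = 3734*(5/476) = 9335/238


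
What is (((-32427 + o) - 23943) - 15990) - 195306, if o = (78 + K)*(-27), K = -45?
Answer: -268557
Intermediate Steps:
o = -891 (o = (78 - 45)*(-27) = 33*(-27) = -891)
(((-32427 + o) - 23943) - 15990) - 195306 = (((-32427 - 891) - 23943) - 15990) - 195306 = ((-33318 - 23943) - 15990) - 195306 = (-57261 - 15990) - 195306 = -73251 - 195306 = -268557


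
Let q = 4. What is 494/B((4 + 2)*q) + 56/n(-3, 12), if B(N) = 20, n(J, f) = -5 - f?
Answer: 3639/170 ≈ 21.406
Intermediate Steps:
494/B((4 + 2)*q) + 56/n(-3, 12) = 494/20 + 56/(-5 - 1*12) = 494*(1/20) + 56/(-5 - 12) = 247/10 + 56/(-17) = 247/10 + 56*(-1/17) = 247/10 - 56/17 = 3639/170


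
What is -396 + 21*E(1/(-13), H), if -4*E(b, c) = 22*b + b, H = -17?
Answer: -20109/52 ≈ -386.71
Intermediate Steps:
E(b, c) = -23*b/4 (E(b, c) = -(22*b + b)/4 = -23*b/4)
-396 + 21*E(1/(-13), H) = -396 + 21*(-23/4/(-13)) = -396 + 21*(-23/4*(-1/13)) = -396 + 21*(23/52) = -396 + 483/52 = -20109/52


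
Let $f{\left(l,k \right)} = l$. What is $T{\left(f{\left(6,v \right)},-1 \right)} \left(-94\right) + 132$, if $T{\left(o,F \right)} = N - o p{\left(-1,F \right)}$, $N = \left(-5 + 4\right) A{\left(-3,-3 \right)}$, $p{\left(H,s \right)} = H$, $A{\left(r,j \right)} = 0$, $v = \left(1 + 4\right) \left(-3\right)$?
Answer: $-432$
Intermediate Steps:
$v = -15$ ($v = 5 \left(-3\right) = -15$)
$N = 0$ ($N = \left(-5 + 4\right) 0 = \left(-1\right) 0 = 0$)
$T{\left(o,F \right)} = o$ ($T{\left(o,F \right)} = 0 - o \left(-1\right) = 0 - - o = 0 + o = o$)
$T{\left(f{\left(6,v \right)},-1 \right)} \left(-94\right) + 132 = 6 \left(-94\right) + 132 = -564 + 132 = -432$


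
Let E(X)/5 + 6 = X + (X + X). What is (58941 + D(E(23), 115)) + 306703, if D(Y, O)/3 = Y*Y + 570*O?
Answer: 859969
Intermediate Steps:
E(X) = -30 + 15*X (E(X) = -30 + 5*(X + (X + X)) = -30 + 5*(X + 2*X) = -30 + 5*(3*X) = -30 + 15*X)
D(Y, O) = 3*Y² + 1710*O (D(Y, O) = 3*(Y*Y + 570*O) = 3*(Y² + 570*O) = 3*Y² + 1710*O)
(58941 + D(E(23), 115)) + 306703 = (58941 + (3*(-30 + 15*23)² + 1710*115)) + 306703 = (58941 + (3*(-30 + 345)² + 196650)) + 306703 = (58941 + (3*315² + 196650)) + 306703 = (58941 + (3*99225 + 196650)) + 306703 = (58941 + (297675 + 196650)) + 306703 = (58941 + 494325) + 306703 = 553266 + 306703 = 859969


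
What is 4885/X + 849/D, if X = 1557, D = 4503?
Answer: 7773016/2337057 ≈ 3.3260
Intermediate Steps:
4885/X + 849/D = 4885/1557 + 849/4503 = 4885*(1/1557) + 849*(1/4503) = 4885/1557 + 283/1501 = 7773016/2337057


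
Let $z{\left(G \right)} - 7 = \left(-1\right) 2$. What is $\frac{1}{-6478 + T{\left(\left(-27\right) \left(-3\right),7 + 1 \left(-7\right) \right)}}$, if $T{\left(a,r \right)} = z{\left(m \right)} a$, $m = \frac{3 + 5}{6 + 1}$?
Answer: $- \frac{1}{6073} \approx -0.00016466$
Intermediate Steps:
$m = \frac{8}{7} \approx 1.1429$
$z{\left(G \right)} = 5$ ($z{\left(G \right)} = 7 - 2 = 5$)
$T{\left(a,r \right)} = 5 a$
$\frac{1}{-6478 + T{\left(\left(-27\right) \left(-3\right),7 + 1 \left(-7\right) \right)}} = \frac{1}{-6478 + 5 \left(\left(-27\right) \left(-3\right)\right)} = \frac{1}{-6478 + 5 \cdot 81} = \frac{1}{-6478 + 405} = \frac{1}{-6073} = - \frac{1}{6073}$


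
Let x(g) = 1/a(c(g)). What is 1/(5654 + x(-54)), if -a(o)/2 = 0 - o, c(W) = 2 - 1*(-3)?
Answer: 10/56541 ≈ 0.00017686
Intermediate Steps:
c(W) = 5 (c(W) = 2 + 3 = 5)
a(o) = 2*o (a(o) = -2*(0 - o) = -(-2)*o = 2*o)
x(g) = 1/10 (x(g) = 1/(2*5) = 1/10)
1/(5654 + x(-54)) = 1/(5654 + 1/10) = 1/(56541/10) = 10/56541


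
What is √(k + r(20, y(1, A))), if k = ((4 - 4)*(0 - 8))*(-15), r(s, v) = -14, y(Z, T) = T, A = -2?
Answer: I*√14 ≈ 3.7417*I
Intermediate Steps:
k = 0 (k = (0*(-8))*(-15) = 0*(-15) = 0)
√(k + r(20, y(1, A))) = √(0 - 14) = √(-14) = I*√14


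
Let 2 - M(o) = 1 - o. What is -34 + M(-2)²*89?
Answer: 55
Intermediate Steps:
M(o) = 1 + o (M(o) = 2 - (1 - o) = 2 + (-1 + o) = 1 + o)
-34 + M(-2)²*89 = -34 + (1 - 2)²*89 = -34 + (-1)²*89 = -34 + 1*89 = -34 + 89 = 55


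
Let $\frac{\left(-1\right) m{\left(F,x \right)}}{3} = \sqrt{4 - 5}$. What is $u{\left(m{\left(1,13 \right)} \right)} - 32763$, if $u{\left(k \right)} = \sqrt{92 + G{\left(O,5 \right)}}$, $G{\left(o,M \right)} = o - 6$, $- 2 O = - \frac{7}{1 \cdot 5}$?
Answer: $-32763 + \frac{17 \sqrt{30}}{10} \approx -32754.0$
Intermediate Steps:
$m{\left(F,x \right)} = - 3 i$ ($m{\left(F,x \right)} = - 3 \sqrt{4 - 5} = - 3 \sqrt{-1} = - 3 i$)
$O = \frac{7}{10}$ ($O = - \frac{\left(-7\right) \frac{1}{1 \cdot 5}}{2} = - \frac{\left(-7\right) \frac{1}{5}}{2} = \left(- \frac{1}{2}\right) \left(- \frac{7}{5}\right) = \frac{7}{10} \approx 0.7$)
$G{\left(o,M \right)} = -6 + o$ ($G{\left(o,M \right)} = o - 6 = -6 + o$)
$u{\left(k \right)} = \frac{17 \sqrt{30}}{10}$ ($u{\left(k \right)} = \sqrt{92 + \left(-6 + \frac{7}{10}\right)} = \sqrt{92 - \frac{53}{10}} = \sqrt{\frac{867}{10}} = \frac{17 \sqrt{30}}{10}$)
$u{\left(m{\left(1,13 \right)} \right)} - 32763 = \frac{17 \sqrt{30}}{10} - 32763 = -32763 + \frac{17 \sqrt{30}}{10}$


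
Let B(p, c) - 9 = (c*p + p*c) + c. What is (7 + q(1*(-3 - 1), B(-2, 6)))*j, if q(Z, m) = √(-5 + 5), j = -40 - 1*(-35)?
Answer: -35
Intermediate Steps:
B(p, c) = 9 + c + 2*c*p (B(p, c) = 9 + ((c*p + p*c) + c) = 9 + ((c*p + c*p) + c) = 9 + (2*c*p + c) = 9 + (c + 2*c*p) = 9 + c + 2*c*p)
j = -5 (j = -40 + 35 = -5)
q(Z, m) = 0 (q(Z, m) = √0 = 0)
(7 + q(1*(-3 - 1), B(-2, 6)))*j = (7 + 0)*(-5) = 7*(-5) = -35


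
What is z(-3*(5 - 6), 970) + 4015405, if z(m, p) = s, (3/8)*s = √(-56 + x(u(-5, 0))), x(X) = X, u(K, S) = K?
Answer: 4015405 + 8*I*√61/3 ≈ 4.0154e+6 + 20.827*I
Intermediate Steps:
s = 8*I*√61/3 (s = 8*√(-56 - 5)/3 = 8*√(-61)/3 = 8*(I*√61)/3 = 8*I*√61/3 ≈ 20.827*I)
z(m, p) = 8*I*√61/3
z(-3*(5 - 6), 970) + 4015405 = 8*I*√61/3 + 4015405 = 4015405 + 8*I*√61/3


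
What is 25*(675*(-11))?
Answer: -185625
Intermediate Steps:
25*(675*(-11)) = 25*(-7425) = -185625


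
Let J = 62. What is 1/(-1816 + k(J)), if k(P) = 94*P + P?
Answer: 1/4074 ≈ 0.00024546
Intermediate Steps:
k(P) = 95*P
1/(-1816 + k(J)) = 1/(-1816 + 95*62) = 1/(-1816 + 5890) = 1/4074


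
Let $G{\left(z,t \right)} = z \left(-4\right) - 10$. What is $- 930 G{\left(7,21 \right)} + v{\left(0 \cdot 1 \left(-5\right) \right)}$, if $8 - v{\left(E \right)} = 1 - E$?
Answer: $35347$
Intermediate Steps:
$G{\left(z,t \right)} = -10 - 4 z$ ($G{\left(z,t \right)} = - 4 z - 10 = -10 - 4 z$)
$v{\left(E \right)} = 7 + E$ ($v{\left(E \right)} = 8 - \left(1 - E\right) = 8 + \left(-1 + E\right) = 7 + E$)
$- 930 G{\left(7,21 \right)} + v{\left(0 \cdot 1 \left(-5\right) \right)} = - 930 \left(-10 - 28\right) + \left(7 + 0 \cdot 1 \left(-5\right)\right) = - 930 \left(-10 - 28\right) + \left(7 + 0 \left(-5\right)\right) = \left(-930\right) \left(-38\right) + \left(7 + 0\right) = 35340 + 7 = 35347$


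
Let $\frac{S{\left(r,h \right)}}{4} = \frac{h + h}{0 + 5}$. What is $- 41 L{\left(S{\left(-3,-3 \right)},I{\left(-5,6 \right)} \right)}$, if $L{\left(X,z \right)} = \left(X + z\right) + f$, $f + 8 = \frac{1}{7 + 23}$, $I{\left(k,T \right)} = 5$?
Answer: $\frac{9553}{30} \approx 318.43$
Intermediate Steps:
$f = - \frac{239}{30}$ ($f = -8 + \frac{1}{7 + 23} = -8 + \frac{1}{30} = - \frac{239}{30} \approx -7.9667$)
$S{\left(r,h \right)} = \frac{8 h}{5}$ ($S{\left(r,h \right)} = 4 \frac{h + h}{0 + 5} = 4 \frac{2 h}{5} = \frac{8 h}{5}$)
$L{\left(X,z \right)} = - \frac{239}{30} + X + z$ ($L{\left(X,z \right)} = \left(X + z\right) - \frac{239}{30} = - \frac{239}{30} + X + z$)
$- 41 L{\left(S{\left(-3,-3 \right)},I{\left(-5,6 \right)} \right)} = - 41 \left(- \frac{239}{30} + \frac{8}{5} \left(-3\right) + 5\right) = - 41 \left(- \frac{239}{30} - \frac{24}{5} + 5\right) = \left(-41\right) \left(- \frac{233}{30}\right) = \frac{9553}{30}$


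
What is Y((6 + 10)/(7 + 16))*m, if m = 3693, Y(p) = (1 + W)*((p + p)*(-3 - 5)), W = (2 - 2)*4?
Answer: -945408/23 ≈ -41105.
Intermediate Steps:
W = 0 (W = 0*4 = 0)
Y(p) = -16*p (Y(p) = (1 + 0)*((p + p)*(-3 - 5)) = 1*((2*p)*(-8)) = 1*(-16*p) = -16*p)
Y((6 + 10)/(7 + 16))*m = -16*(6 + 10)/(7 + 16)*3693 = -256/23*3693 = -945408/23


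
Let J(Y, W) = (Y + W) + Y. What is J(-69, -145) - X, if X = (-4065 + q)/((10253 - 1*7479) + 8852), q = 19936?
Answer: -3306029/11626 ≈ -284.37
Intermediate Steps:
J(Y, W) = W + 2*Y (J(Y, W) = (W + Y) + Y = W + 2*Y)
X = 15871/11626 (X = (-4065 + 19936)/((10253 - 1*7479) + 8852) = 15871/((10253 - 7479) + 8852) = 15871/(2774 + 8852) = 15871/11626 ≈ 1.3651)
J(-69, -145) - X = (-145 + 2*(-69)) - 1*15871/11626 = (-145 - 138) - 15871/11626 = -283 - 15871/11626 = -3306029/11626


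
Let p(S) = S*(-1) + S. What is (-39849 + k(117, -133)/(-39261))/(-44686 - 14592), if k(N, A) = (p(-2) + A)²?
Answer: 782264639/1163656779 ≈ 0.67225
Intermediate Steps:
p(S) = 0 (p(S) = -S + S = 0)
k(N, A) = A² (k(N, A) = (0 + A)² = A²)
(-39849 + k(117, -133)/(-39261))/(-44686 - 14592) = (-39849 + (-133)²/(-39261))/(-44686 - 14592) = (-39849 + 17689*(-1/39261))/(-59278) = (-39849 - 17689/39261)*(-1/59278) = -1564529278/39261*(-1/59278) = 782264639/1163656779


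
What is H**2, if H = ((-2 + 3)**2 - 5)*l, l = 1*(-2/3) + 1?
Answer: 16/9 ≈ 1.7778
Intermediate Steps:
l = 1/3 (l = 1*(-2*1/3) + 1 = 1*(-2/3) + 1 = -2/3 + 1 = 1/3 ≈ 0.33333)
H = -4/3 (H = ((-2 + 3)**2 - 5)*(1/3) = (1**2 - 5)*(1/3) = (1 - 5)*(1/3) = -4*1/3 = -4/3 ≈ -1.3333)
H**2 = (-4/3)**2 = 16/9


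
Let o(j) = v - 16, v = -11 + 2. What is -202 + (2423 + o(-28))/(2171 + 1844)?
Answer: -73512/365 ≈ -201.40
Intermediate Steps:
v = -9
o(j) = -25 (o(j) = -9 - 16 = -25)
-202 + (2423 + o(-28))/(2171 + 1844) = -202 + (2423 - 25)/(2171 + 1844) = -202 + 2398/4015 = -202 + 2398*(1/4015) = -202 + 218/365 = -73512/365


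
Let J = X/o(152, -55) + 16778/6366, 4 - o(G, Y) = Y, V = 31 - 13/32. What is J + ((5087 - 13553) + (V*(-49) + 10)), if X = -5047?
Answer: -60323404511/6009504 ≈ -10038.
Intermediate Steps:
V = 979/32 (V = 31 - 13/32 = 979/32 ≈ 30.594)
o(G, Y) = 4 - Y
J = -15569650/187797 (J = -5047/(4 - 1*(-55)) + 16778/6366 = -5047/(4 + 55) + 16778*(1/6366) = -5047/59 + 8389/3183 = -15569650/187797 ≈ -82.907)
J + ((5087 - 13553) + (V*(-49) + 10)) = -15569650/187797 + ((5087 - 13553) + ((979/32)*(-49) + 10)) = -15569650/187797 + (-8466 + (-47971/32 + 10)) = -15569650/187797 + (-8466 - 47651/32) = -15569650/187797 - 318563/32 = -60323404511/6009504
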